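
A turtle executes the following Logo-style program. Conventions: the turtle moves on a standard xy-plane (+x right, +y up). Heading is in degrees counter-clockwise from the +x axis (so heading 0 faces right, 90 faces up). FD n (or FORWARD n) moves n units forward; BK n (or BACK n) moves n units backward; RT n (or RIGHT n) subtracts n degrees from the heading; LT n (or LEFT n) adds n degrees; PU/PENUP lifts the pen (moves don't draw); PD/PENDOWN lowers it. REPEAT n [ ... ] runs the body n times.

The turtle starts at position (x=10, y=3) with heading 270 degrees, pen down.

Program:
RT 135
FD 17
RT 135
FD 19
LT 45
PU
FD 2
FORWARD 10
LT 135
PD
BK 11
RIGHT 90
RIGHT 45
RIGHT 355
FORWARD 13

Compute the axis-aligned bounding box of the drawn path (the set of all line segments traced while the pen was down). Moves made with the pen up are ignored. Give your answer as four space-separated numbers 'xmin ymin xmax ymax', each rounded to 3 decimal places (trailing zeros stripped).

Executing turtle program step by step:
Start: pos=(10,3), heading=270, pen down
RT 135: heading 270 -> 135
FD 17: (10,3) -> (-2.021,15.021) [heading=135, draw]
RT 135: heading 135 -> 0
FD 19: (-2.021,15.021) -> (16.979,15.021) [heading=0, draw]
LT 45: heading 0 -> 45
PU: pen up
FD 2: (16.979,15.021) -> (18.393,16.435) [heading=45, move]
FD 10: (18.393,16.435) -> (25.464,23.506) [heading=45, move]
LT 135: heading 45 -> 180
PD: pen down
BK 11: (25.464,23.506) -> (36.464,23.506) [heading=180, draw]
RT 90: heading 180 -> 90
RT 45: heading 90 -> 45
RT 355: heading 45 -> 50
FD 13: (36.464,23.506) -> (44.821,33.465) [heading=50, draw]
Final: pos=(44.821,33.465), heading=50, 4 segment(s) drawn

Segment endpoints: x in {-2.021, 10, 16.979, 25.464, 36.464, 44.821}, y in {3, 15.021, 23.506, 33.465}
xmin=-2.021, ymin=3, xmax=44.821, ymax=33.465

Answer: -2.021 3 44.821 33.465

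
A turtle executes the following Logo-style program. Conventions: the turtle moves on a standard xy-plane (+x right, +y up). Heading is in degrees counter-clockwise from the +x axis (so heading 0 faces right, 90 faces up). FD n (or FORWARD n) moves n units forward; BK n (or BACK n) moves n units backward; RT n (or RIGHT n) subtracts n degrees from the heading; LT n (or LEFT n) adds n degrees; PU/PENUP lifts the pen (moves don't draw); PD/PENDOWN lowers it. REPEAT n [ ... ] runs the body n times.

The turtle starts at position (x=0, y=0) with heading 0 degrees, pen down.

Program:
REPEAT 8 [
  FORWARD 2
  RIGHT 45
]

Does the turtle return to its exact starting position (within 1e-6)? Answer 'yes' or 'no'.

Executing turtle program step by step:
Start: pos=(0,0), heading=0, pen down
REPEAT 8 [
  -- iteration 1/8 --
  FD 2: (0,0) -> (2,0) [heading=0, draw]
  RT 45: heading 0 -> 315
  -- iteration 2/8 --
  FD 2: (2,0) -> (3.414,-1.414) [heading=315, draw]
  RT 45: heading 315 -> 270
  -- iteration 3/8 --
  FD 2: (3.414,-1.414) -> (3.414,-3.414) [heading=270, draw]
  RT 45: heading 270 -> 225
  -- iteration 4/8 --
  FD 2: (3.414,-3.414) -> (2,-4.828) [heading=225, draw]
  RT 45: heading 225 -> 180
  -- iteration 5/8 --
  FD 2: (2,-4.828) -> (0,-4.828) [heading=180, draw]
  RT 45: heading 180 -> 135
  -- iteration 6/8 --
  FD 2: (0,-4.828) -> (-1.414,-3.414) [heading=135, draw]
  RT 45: heading 135 -> 90
  -- iteration 7/8 --
  FD 2: (-1.414,-3.414) -> (-1.414,-1.414) [heading=90, draw]
  RT 45: heading 90 -> 45
  -- iteration 8/8 --
  FD 2: (-1.414,-1.414) -> (0,0) [heading=45, draw]
  RT 45: heading 45 -> 0
]
Final: pos=(0,0), heading=0, 8 segment(s) drawn

Start position: (0, 0)
Final position: (0, 0)
Distance = 0; < 1e-6 -> CLOSED

Answer: yes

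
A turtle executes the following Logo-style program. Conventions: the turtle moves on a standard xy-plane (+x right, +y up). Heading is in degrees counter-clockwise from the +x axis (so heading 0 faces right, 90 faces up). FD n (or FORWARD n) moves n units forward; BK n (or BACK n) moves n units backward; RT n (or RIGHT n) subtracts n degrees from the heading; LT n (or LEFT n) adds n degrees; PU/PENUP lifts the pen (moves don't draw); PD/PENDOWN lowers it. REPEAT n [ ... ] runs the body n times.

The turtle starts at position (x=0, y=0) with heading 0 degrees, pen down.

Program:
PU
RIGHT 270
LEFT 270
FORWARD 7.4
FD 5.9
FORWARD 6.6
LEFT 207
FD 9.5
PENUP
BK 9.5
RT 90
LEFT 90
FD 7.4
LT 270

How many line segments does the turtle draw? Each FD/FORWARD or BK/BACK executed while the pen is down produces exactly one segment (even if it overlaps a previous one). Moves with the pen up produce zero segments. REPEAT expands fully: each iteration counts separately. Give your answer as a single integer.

Executing turtle program step by step:
Start: pos=(0,0), heading=0, pen down
PU: pen up
RT 270: heading 0 -> 90
LT 270: heading 90 -> 0
FD 7.4: (0,0) -> (7.4,0) [heading=0, move]
FD 5.9: (7.4,0) -> (13.3,0) [heading=0, move]
FD 6.6: (13.3,0) -> (19.9,0) [heading=0, move]
LT 207: heading 0 -> 207
FD 9.5: (19.9,0) -> (11.435,-4.313) [heading=207, move]
PU: pen up
BK 9.5: (11.435,-4.313) -> (19.9,0) [heading=207, move]
RT 90: heading 207 -> 117
LT 90: heading 117 -> 207
FD 7.4: (19.9,0) -> (13.307,-3.36) [heading=207, move]
LT 270: heading 207 -> 117
Final: pos=(13.307,-3.36), heading=117, 0 segment(s) drawn
Segments drawn: 0

Answer: 0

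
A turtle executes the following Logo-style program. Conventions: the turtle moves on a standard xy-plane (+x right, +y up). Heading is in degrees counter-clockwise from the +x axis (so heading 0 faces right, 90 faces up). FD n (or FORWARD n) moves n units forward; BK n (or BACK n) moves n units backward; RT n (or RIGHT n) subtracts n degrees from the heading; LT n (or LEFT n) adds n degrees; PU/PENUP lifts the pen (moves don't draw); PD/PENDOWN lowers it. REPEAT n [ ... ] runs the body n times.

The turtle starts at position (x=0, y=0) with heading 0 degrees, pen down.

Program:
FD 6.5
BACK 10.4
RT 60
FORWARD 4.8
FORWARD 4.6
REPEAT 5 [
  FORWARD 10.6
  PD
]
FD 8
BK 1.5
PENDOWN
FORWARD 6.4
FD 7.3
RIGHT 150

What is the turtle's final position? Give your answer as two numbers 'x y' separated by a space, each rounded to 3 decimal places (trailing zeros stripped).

Executing turtle program step by step:
Start: pos=(0,0), heading=0, pen down
FD 6.5: (0,0) -> (6.5,0) [heading=0, draw]
BK 10.4: (6.5,0) -> (-3.9,0) [heading=0, draw]
RT 60: heading 0 -> 300
FD 4.8: (-3.9,0) -> (-1.5,-4.157) [heading=300, draw]
FD 4.6: (-1.5,-4.157) -> (0.8,-8.141) [heading=300, draw]
REPEAT 5 [
  -- iteration 1/5 --
  FD 10.6: (0.8,-8.141) -> (6.1,-17.321) [heading=300, draw]
  PD: pen down
  -- iteration 2/5 --
  FD 10.6: (6.1,-17.321) -> (11.4,-26.5) [heading=300, draw]
  PD: pen down
  -- iteration 3/5 --
  FD 10.6: (11.4,-26.5) -> (16.7,-35.68) [heading=300, draw]
  PD: pen down
  -- iteration 4/5 --
  FD 10.6: (16.7,-35.68) -> (22,-44.86) [heading=300, draw]
  PD: pen down
  -- iteration 5/5 --
  FD 10.6: (22,-44.86) -> (27.3,-54.04) [heading=300, draw]
  PD: pen down
]
FD 8: (27.3,-54.04) -> (31.3,-60.968) [heading=300, draw]
BK 1.5: (31.3,-60.968) -> (30.55,-59.669) [heading=300, draw]
PD: pen down
FD 6.4: (30.55,-59.669) -> (33.75,-65.212) [heading=300, draw]
FD 7.3: (33.75,-65.212) -> (37.4,-71.534) [heading=300, draw]
RT 150: heading 300 -> 150
Final: pos=(37.4,-71.534), heading=150, 13 segment(s) drawn

Answer: 37.4 -71.534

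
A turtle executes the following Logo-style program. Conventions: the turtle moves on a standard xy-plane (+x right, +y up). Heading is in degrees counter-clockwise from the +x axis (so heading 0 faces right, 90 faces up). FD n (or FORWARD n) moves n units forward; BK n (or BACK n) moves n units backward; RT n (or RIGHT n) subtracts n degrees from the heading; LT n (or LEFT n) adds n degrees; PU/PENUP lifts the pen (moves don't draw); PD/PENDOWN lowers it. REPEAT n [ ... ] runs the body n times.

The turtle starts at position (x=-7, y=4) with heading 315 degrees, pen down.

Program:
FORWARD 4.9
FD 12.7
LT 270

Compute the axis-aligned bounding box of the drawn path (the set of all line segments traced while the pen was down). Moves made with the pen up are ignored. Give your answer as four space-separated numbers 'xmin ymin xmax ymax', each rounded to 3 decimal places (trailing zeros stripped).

Answer: -7 -8.445 5.445 4

Derivation:
Executing turtle program step by step:
Start: pos=(-7,4), heading=315, pen down
FD 4.9: (-7,4) -> (-3.535,0.535) [heading=315, draw]
FD 12.7: (-3.535,0.535) -> (5.445,-8.445) [heading=315, draw]
LT 270: heading 315 -> 225
Final: pos=(5.445,-8.445), heading=225, 2 segment(s) drawn

Segment endpoints: x in {-7, -3.535, 5.445}, y in {-8.445, 0.535, 4}
xmin=-7, ymin=-8.445, xmax=5.445, ymax=4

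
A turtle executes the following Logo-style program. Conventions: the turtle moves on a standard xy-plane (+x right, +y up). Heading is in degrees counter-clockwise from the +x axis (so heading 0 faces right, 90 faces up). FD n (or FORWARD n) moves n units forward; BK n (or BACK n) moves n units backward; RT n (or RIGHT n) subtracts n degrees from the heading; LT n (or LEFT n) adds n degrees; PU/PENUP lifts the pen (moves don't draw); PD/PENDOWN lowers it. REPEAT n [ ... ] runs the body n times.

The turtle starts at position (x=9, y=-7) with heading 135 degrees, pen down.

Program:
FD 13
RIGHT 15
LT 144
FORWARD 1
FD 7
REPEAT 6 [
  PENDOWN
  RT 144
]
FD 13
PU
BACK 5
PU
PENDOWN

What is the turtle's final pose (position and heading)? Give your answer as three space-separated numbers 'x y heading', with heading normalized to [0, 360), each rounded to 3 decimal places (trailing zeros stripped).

Executing turtle program step by step:
Start: pos=(9,-7), heading=135, pen down
FD 13: (9,-7) -> (-0.192,2.192) [heading=135, draw]
RT 15: heading 135 -> 120
LT 144: heading 120 -> 264
FD 1: (-0.192,2.192) -> (-0.297,1.198) [heading=264, draw]
FD 7: (-0.297,1.198) -> (-1.029,-5.764) [heading=264, draw]
REPEAT 6 [
  -- iteration 1/6 --
  PD: pen down
  RT 144: heading 264 -> 120
  -- iteration 2/6 --
  PD: pen down
  RT 144: heading 120 -> 336
  -- iteration 3/6 --
  PD: pen down
  RT 144: heading 336 -> 192
  -- iteration 4/6 --
  PD: pen down
  RT 144: heading 192 -> 48
  -- iteration 5/6 --
  PD: pen down
  RT 144: heading 48 -> 264
  -- iteration 6/6 --
  PD: pen down
  RT 144: heading 264 -> 120
]
FD 13: (-1.029,-5.764) -> (-7.529,5.495) [heading=120, draw]
PU: pen up
BK 5: (-7.529,5.495) -> (-5.029,1.164) [heading=120, move]
PU: pen up
PD: pen down
Final: pos=(-5.029,1.164), heading=120, 4 segment(s) drawn

Answer: -5.029 1.164 120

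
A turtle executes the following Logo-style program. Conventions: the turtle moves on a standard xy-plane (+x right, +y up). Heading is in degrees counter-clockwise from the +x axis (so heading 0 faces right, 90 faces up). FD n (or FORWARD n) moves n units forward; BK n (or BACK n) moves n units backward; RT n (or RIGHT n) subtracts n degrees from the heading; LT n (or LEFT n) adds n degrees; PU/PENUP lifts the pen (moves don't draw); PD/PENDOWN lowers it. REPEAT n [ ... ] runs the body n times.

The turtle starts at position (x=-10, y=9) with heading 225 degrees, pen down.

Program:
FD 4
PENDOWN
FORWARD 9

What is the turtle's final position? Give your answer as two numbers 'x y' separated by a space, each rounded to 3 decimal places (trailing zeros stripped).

Answer: -19.192 -0.192

Derivation:
Executing turtle program step by step:
Start: pos=(-10,9), heading=225, pen down
FD 4: (-10,9) -> (-12.828,6.172) [heading=225, draw]
PD: pen down
FD 9: (-12.828,6.172) -> (-19.192,-0.192) [heading=225, draw]
Final: pos=(-19.192,-0.192), heading=225, 2 segment(s) drawn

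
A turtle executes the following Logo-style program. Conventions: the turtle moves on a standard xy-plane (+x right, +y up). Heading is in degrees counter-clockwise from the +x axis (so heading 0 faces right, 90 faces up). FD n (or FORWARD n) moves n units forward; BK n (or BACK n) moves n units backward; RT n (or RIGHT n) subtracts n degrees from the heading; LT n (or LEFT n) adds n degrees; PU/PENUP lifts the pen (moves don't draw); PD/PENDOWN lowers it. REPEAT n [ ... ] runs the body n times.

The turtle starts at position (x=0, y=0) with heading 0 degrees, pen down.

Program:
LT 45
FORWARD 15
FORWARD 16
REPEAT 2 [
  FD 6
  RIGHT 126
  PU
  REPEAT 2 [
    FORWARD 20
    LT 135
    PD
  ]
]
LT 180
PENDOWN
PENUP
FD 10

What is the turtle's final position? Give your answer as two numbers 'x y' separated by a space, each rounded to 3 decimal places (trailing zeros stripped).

Executing turtle program step by step:
Start: pos=(0,0), heading=0, pen down
LT 45: heading 0 -> 45
FD 15: (0,0) -> (10.607,10.607) [heading=45, draw]
FD 16: (10.607,10.607) -> (21.92,21.92) [heading=45, draw]
REPEAT 2 [
  -- iteration 1/2 --
  FD 6: (21.92,21.92) -> (26.163,26.163) [heading=45, draw]
  RT 126: heading 45 -> 279
  PU: pen up
  REPEAT 2 [
    -- iteration 1/2 --
    FD 20: (26.163,26.163) -> (29.292,6.409) [heading=279, move]
    LT 135: heading 279 -> 54
    PD: pen down
    -- iteration 2/2 --
    FD 20: (29.292,6.409) -> (41.047,22.59) [heading=54, draw]
    LT 135: heading 54 -> 189
    PD: pen down
  ]
  -- iteration 2/2 --
  FD 6: (41.047,22.59) -> (35.121,21.651) [heading=189, draw]
  RT 126: heading 189 -> 63
  PU: pen up
  REPEAT 2 [
    -- iteration 1/2 --
    FD 20: (35.121,21.651) -> (44.201,39.471) [heading=63, move]
    LT 135: heading 63 -> 198
    PD: pen down
    -- iteration 2/2 --
    FD 20: (44.201,39.471) -> (25.18,33.291) [heading=198, draw]
    LT 135: heading 198 -> 333
    PD: pen down
  ]
]
LT 180: heading 333 -> 153
PD: pen down
PU: pen up
FD 10: (25.18,33.291) -> (16.27,37.831) [heading=153, move]
Final: pos=(16.27,37.831), heading=153, 6 segment(s) drawn

Answer: 16.27 37.831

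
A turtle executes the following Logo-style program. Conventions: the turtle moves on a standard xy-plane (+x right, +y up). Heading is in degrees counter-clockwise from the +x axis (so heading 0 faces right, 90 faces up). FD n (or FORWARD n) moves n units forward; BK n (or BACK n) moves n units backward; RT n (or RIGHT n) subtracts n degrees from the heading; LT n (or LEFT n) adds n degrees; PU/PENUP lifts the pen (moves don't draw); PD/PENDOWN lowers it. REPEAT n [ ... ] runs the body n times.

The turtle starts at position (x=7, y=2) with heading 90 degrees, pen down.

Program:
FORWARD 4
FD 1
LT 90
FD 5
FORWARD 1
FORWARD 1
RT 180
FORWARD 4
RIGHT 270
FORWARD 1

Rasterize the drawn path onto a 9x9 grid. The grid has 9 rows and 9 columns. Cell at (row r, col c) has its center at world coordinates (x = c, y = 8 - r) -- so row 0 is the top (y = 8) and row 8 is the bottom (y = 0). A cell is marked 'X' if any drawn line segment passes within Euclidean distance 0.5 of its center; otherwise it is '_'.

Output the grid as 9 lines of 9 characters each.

Segment 0: (7,2) -> (7,6)
Segment 1: (7,6) -> (7,7)
Segment 2: (7,7) -> (2,7)
Segment 3: (2,7) -> (1,7)
Segment 4: (1,7) -> (0,7)
Segment 5: (0,7) -> (4,7)
Segment 6: (4,7) -> (4,8)

Answer: ____X____
XXXXXXXX_
_______X_
_______X_
_______X_
_______X_
_______X_
_________
_________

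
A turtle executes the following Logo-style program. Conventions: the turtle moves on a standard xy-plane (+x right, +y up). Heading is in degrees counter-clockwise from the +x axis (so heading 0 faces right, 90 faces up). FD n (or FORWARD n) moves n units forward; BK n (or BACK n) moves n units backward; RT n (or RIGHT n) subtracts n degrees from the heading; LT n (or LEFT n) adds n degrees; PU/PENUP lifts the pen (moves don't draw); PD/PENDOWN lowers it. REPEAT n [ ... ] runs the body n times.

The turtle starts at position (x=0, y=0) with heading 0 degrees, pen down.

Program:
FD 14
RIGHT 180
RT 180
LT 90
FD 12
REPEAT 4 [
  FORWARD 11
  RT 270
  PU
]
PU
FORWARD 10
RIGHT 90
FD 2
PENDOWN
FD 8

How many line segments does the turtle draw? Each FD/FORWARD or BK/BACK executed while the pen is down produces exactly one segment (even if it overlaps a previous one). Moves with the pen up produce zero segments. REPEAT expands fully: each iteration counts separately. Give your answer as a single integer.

Answer: 4

Derivation:
Executing turtle program step by step:
Start: pos=(0,0), heading=0, pen down
FD 14: (0,0) -> (14,0) [heading=0, draw]
RT 180: heading 0 -> 180
RT 180: heading 180 -> 0
LT 90: heading 0 -> 90
FD 12: (14,0) -> (14,12) [heading=90, draw]
REPEAT 4 [
  -- iteration 1/4 --
  FD 11: (14,12) -> (14,23) [heading=90, draw]
  RT 270: heading 90 -> 180
  PU: pen up
  -- iteration 2/4 --
  FD 11: (14,23) -> (3,23) [heading=180, move]
  RT 270: heading 180 -> 270
  PU: pen up
  -- iteration 3/4 --
  FD 11: (3,23) -> (3,12) [heading=270, move]
  RT 270: heading 270 -> 0
  PU: pen up
  -- iteration 4/4 --
  FD 11: (3,12) -> (14,12) [heading=0, move]
  RT 270: heading 0 -> 90
  PU: pen up
]
PU: pen up
FD 10: (14,12) -> (14,22) [heading=90, move]
RT 90: heading 90 -> 0
FD 2: (14,22) -> (16,22) [heading=0, move]
PD: pen down
FD 8: (16,22) -> (24,22) [heading=0, draw]
Final: pos=(24,22), heading=0, 4 segment(s) drawn
Segments drawn: 4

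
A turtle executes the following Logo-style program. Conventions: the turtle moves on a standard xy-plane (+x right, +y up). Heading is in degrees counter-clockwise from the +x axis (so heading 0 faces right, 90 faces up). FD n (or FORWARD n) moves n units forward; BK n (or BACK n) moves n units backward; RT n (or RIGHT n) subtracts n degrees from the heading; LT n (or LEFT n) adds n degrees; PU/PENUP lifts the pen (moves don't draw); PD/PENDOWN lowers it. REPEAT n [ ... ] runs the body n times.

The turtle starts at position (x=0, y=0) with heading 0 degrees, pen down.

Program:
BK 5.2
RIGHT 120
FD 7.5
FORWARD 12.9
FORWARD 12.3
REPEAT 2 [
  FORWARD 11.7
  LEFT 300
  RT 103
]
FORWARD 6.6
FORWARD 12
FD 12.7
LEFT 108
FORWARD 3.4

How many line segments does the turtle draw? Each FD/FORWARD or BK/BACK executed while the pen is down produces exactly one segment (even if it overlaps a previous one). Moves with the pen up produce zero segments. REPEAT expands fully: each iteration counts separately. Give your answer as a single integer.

Executing turtle program step by step:
Start: pos=(0,0), heading=0, pen down
BK 5.2: (0,0) -> (-5.2,0) [heading=0, draw]
RT 120: heading 0 -> 240
FD 7.5: (-5.2,0) -> (-8.95,-6.495) [heading=240, draw]
FD 12.9: (-8.95,-6.495) -> (-15.4,-17.667) [heading=240, draw]
FD 12.3: (-15.4,-17.667) -> (-21.55,-28.319) [heading=240, draw]
REPEAT 2 [
  -- iteration 1/2 --
  FD 11.7: (-21.55,-28.319) -> (-27.4,-38.452) [heading=240, draw]
  LT 300: heading 240 -> 180
  RT 103: heading 180 -> 77
  -- iteration 2/2 --
  FD 11.7: (-27.4,-38.452) -> (-24.768,-27.051) [heading=77, draw]
  LT 300: heading 77 -> 17
  RT 103: heading 17 -> 274
]
FD 6.6: (-24.768,-27.051) -> (-24.308,-33.635) [heading=274, draw]
FD 12: (-24.308,-33.635) -> (-23.471,-45.606) [heading=274, draw]
FD 12.7: (-23.471,-45.606) -> (-22.585,-58.275) [heading=274, draw]
LT 108: heading 274 -> 22
FD 3.4: (-22.585,-58.275) -> (-19.432,-57.001) [heading=22, draw]
Final: pos=(-19.432,-57.001), heading=22, 10 segment(s) drawn
Segments drawn: 10

Answer: 10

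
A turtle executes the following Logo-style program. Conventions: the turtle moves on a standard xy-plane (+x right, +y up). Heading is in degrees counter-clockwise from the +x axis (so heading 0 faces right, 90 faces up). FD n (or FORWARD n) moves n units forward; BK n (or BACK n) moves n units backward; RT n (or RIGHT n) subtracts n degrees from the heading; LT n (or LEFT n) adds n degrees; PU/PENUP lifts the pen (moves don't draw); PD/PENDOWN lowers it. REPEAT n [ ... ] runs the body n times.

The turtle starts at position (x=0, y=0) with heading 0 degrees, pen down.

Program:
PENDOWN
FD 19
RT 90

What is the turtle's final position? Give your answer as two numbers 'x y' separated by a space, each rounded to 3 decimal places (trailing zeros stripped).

Executing turtle program step by step:
Start: pos=(0,0), heading=0, pen down
PD: pen down
FD 19: (0,0) -> (19,0) [heading=0, draw]
RT 90: heading 0 -> 270
Final: pos=(19,0), heading=270, 1 segment(s) drawn

Answer: 19 0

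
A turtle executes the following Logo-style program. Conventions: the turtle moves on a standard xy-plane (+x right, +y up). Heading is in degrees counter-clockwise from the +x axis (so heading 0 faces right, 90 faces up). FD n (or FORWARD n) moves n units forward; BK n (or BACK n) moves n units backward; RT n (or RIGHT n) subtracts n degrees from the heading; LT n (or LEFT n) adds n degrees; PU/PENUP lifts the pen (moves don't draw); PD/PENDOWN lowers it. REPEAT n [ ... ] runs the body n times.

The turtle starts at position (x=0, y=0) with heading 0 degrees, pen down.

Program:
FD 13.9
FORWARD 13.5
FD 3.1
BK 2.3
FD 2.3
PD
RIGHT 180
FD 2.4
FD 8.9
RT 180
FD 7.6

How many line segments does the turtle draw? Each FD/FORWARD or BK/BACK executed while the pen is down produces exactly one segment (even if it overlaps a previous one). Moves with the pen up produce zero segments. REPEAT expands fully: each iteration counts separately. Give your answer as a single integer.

Answer: 8

Derivation:
Executing turtle program step by step:
Start: pos=(0,0), heading=0, pen down
FD 13.9: (0,0) -> (13.9,0) [heading=0, draw]
FD 13.5: (13.9,0) -> (27.4,0) [heading=0, draw]
FD 3.1: (27.4,0) -> (30.5,0) [heading=0, draw]
BK 2.3: (30.5,0) -> (28.2,0) [heading=0, draw]
FD 2.3: (28.2,0) -> (30.5,0) [heading=0, draw]
PD: pen down
RT 180: heading 0 -> 180
FD 2.4: (30.5,0) -> (28.1,0) [heading=180, draw]
FD 8.9: (28.1,0) -> (19.2,0) [heading=180, draw]
RT 180: heading 180 -> 0
FD 7.6: (19.2,0) -> (26.8,0) [heading=0, draw]
Final: pos=(26.8,0), heading=0, 8 segment(s) drawn
Segments drawn: 8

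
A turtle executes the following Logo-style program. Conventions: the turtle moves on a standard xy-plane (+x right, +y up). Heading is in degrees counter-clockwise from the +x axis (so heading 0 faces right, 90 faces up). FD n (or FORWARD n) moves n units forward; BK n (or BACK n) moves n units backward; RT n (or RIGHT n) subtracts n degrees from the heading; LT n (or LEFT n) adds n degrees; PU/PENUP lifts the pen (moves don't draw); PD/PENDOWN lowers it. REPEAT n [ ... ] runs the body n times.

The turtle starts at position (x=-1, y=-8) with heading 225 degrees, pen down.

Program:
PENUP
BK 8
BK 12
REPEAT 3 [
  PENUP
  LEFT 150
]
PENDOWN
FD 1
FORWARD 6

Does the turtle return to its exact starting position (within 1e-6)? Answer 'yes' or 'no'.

Executing turtle program step by step:
Start: pos=(-1,-8), heading=225, pen down
PU: pen up
BK 8: (-1,-8) -> (4.657,-2.343) [heading=225, move]
BK 12: (4.657,-2.343) -> (13.142,6.142) [heading=225, move]
REPEAT 3 [
  -- iteration 1/3 --
  PU: pen up
  LT 150: heading 225 -> 15
  -- iteration 2/3 --
  PU: pen up
  LT 150: heading 15 -> 165
  -- iteration 3/3 --
  PU: pen up
  LT 150: heading 165 -> 315
]
PD: pen down
FD 1: (13.142,6.142) -> (13.849,5.435) [heading=315, draw]
FD 6: (13.849,5.435) -> (18.092,1.192) [heading=315, draw]
Final: pos=(18.092,1.192), heading=315, 2 segment(s) drawn

Start position: (-1, -8)
Final position: (18.092, 1.192)
Distance = 21.19; >= 1e-6 -> NOT closed

Answer: no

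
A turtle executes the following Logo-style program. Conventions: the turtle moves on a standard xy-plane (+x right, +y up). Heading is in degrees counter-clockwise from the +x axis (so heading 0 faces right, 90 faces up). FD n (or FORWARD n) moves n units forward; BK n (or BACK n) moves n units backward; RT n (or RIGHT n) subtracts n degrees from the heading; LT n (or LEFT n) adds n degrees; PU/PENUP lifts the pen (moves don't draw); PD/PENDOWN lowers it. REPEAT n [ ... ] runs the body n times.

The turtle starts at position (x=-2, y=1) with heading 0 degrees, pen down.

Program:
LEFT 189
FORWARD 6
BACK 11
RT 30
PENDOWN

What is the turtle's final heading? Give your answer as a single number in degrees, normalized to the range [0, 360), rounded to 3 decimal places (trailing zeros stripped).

Executing turtle program step by step:
Start: pos=(-2,1), heading=0, pen down
LT 189: heading 0 -> 189
FD 6: (-2,1) -> (-7.926,0.061) [heading=189, draw]
BK 11: (-7.926,0.061) -> (2.938,1.782) [heading=189, draw]
RT 30: heading 189 -> 159
PD: pen down
Final: pos=(2.938,1.782), heading=159, 2 segment(s) drawn

Answer: 159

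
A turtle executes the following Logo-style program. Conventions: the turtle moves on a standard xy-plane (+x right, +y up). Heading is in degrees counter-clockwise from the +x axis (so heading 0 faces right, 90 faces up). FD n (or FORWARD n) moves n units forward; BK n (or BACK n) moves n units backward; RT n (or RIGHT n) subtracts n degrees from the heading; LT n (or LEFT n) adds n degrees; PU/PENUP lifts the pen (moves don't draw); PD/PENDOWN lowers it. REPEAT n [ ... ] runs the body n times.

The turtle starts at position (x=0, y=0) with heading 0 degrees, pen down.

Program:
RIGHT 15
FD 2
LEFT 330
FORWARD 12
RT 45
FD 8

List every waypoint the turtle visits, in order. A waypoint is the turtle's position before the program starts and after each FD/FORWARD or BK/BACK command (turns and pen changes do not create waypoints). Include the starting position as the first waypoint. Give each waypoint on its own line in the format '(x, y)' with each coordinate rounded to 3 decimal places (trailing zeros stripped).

Answer: (0, 0)
(1.932, -0.518)
(10.417, -9.003)
(10.417, -17.003)

Derivation:
Executing turtle program step by step:
Start: pos=(0,0), heading=0, pen down
RT 15: heading 0 -> 345
FD 2: (0,0) -> (1.932,-0.518) [heading=345, draw]
LT 330: heading 345 -> 315
FD 12: (1.932,-0.518) -> (10.417,-9.003) [heading=315, draw]
RT 45: heading 315 -> 270
FD 8: (10.417,-9.003) -> (10.417,-17.003) [heading=270, draw]
Final: pos=(10.417,-17.003), heading=270, 3 segment(s) drawn
Waypoints (4 total):
(0, 0)
(1.932, -0.518)
(10.417, -9.003)
(10.417, -17.003)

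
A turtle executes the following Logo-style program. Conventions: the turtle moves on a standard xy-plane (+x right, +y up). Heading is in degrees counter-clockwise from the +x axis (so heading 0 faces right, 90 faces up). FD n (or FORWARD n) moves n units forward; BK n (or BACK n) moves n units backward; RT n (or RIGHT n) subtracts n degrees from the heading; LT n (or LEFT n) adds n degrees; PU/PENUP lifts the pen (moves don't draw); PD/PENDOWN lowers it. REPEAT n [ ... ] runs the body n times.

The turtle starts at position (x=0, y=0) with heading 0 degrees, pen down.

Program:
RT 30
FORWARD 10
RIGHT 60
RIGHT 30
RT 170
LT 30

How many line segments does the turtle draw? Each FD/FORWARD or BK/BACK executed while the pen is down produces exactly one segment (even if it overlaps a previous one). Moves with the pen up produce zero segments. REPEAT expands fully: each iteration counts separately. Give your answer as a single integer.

Answer: 1

Derivation:
Executing turtle program step by step:
Start: pos=(0,0), heading=0, pen down
RT 30: heading 0 -> 330
FD 10: (0,0) -> (8.66,-5) [heading=330, draw]
RT 60: heading 330 -> 270
RT 30: heading 270 -> 240
RT 170: heading 240 -> 70
LT 30: heading 70 -> 100
Final: pos=(8.66,-5), heading=100, 1 segment(s) drawn
Segments drawn: 1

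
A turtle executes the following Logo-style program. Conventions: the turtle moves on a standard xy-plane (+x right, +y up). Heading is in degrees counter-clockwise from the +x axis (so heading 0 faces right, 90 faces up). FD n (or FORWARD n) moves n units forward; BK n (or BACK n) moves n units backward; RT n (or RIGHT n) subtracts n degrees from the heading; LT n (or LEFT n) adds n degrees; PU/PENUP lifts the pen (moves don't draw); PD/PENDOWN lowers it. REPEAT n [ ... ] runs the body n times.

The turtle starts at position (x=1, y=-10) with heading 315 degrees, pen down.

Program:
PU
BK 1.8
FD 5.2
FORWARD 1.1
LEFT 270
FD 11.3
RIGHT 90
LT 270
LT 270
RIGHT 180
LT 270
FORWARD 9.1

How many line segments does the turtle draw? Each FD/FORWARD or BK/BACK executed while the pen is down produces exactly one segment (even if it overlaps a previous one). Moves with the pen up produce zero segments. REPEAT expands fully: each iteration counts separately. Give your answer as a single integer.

Answer: 0

Derivation:
Executing turtle program step by step:
Start: pos=(1,-10), heading=315, pen down
PU: pen up
BK 1.8: (1,-10) -> (-0.273,-8.727) [heading=315, move]
FD 5.2: (-0.273,-8.727) -> (3.404,-12.404) [heading=315, move]
FD 1.1: (3.404,-12.404) -> (4.182,-13.182) [heading=315, move]
LT 270: heading 315 -> 225
FD 11.3: (4.182,-13.182) -> (-3.808,-21.172) [heading=225, move]
RT 90: heading 225 -> 135
LT 270: heading 135 -> 45
LT 270: heading 45 -> 315
RT 180: heading 315 -> 135
LT 270: heading 135 -> 45
FD 9.1: (-3.808,-21.172) -> (2.626,-14.738) [heading=45, move]
Final: pos=(2.626,-14.738), heading=45, 0 segment(s) drawn
Segments drawn: 0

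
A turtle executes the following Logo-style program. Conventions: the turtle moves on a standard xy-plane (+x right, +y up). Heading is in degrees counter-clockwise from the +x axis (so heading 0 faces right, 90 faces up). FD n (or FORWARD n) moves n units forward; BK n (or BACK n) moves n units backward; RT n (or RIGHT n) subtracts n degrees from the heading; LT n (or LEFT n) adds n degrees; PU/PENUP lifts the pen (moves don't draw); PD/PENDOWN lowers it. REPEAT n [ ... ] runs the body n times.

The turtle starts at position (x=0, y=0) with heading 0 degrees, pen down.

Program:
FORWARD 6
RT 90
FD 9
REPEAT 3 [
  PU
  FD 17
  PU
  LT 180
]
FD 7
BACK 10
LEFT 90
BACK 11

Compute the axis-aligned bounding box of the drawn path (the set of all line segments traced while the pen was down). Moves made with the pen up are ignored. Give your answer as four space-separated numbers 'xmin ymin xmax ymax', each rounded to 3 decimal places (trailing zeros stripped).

Executing turtle program step by step:
Start: pos=(0,0), heading=0, pen down
FD 6: (0,0) -> (6,0) [heading=0, draw]
RT 90: heading 0 -> 270
FD 9: (6,0) -> (6,-9) [heading=270, draw]
REPEAT 3 [
  -- iteration 1/3 --
  PU: pen up
  FD 17: (6,-9) -> (6,-26) [heading=270, move]
  PU: pen up
  LT 180: heading 270 -> 90
  -- iteration 2/3 --
  PU: pen up
  FD 17: (6,-26) -> (6,-9) [heading=90, move]
  PU: pen up
  LT 180: heading 90 -> 270
  -- iteration 3/3 --
  PU: pen up
  FD 17: (6,-9) -> (6,-26) [heading=270, move]
  PU: pen up
  LT 180: heading 270 -> 90
]
FD 7: (6,-26) -> (6,-19) [heading=90, move]
BK 10: (6,-19) -> (6,-29) [heading=90, move]
LT 90: heading 90 -> 180
BK 11: (6,-29) -> (17,-29) [heading=180, move]
Final: pos=(17,-29), heading=180, 2 segment(s) drawn

Segment endpoints: x in {0, 6, 6}, y in {-9, 0}
xmin=0, ymin=-9, xmax=6, ymax=0

Answer: 0 -9 6 0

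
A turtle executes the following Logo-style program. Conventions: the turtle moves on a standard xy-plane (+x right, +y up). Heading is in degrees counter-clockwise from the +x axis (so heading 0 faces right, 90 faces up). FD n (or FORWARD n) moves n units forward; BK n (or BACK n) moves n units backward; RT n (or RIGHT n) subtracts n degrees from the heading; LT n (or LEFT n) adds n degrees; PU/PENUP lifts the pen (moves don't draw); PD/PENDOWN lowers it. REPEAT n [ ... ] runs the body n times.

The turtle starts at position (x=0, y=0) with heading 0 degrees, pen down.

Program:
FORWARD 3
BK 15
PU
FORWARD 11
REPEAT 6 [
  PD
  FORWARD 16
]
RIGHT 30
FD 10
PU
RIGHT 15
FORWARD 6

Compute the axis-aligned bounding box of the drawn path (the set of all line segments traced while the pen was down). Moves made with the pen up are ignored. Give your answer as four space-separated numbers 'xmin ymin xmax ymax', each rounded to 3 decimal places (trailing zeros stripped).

Executing turtle program step by step:
Start: pos=(0,0), heading=0, pen down
FD 3: (0,0) -> (3,0) [heading=0, draw]
BK 15: (3,0) -> (-12,0) [heading=0, draw]
PU: pen up
FD 11: (-12,0) -> (-1,0) [heading=0, move]
REPEAT 6 [
  -- iteration 1/6 --
  PD: pen down
  FD 16: (-1,0) -> (15,0) [heading=0, draw]
  -- iteration 2/6 --
  PD: pen down
  FD 16: (15,0) -> (31,0) [heading=0, draw]
  -- iteration 3/6 --
  PD: pen down
  FD 16: (31,0) -> (47,0) [heading=0, draw]
  -- iteration 4/6 --
  PD: pen down
  FD 16: (47,0) -> (63,0) [heading=0, draw]
  -- iteration 5/6 --
  PD: pen down
  FD 16: (63,0) -> (79,0) [heading=0, draw]
  -- iteration 6/6 --
  PD: pen down
  FD 16: (79,0) -> (95,0) [heading=0, draw]
]
RT 30: heading 0 -> 330
FD 10: (95,0) -> (103.66,-5) [heading=330, draw]
PU: pen up
RT 15: heading 330 -> 315
FD 6: (103.66,-5) -> (107.903,-9.243) [heading=315, move]
Final: pos=(107.903,-9.243), heading=315, 9 segment(s) drawn

Segment endpoints: x in {-12, -1, 0, 3, 15, 31, 47, 63, 79, 95, 103.66}, y in {-5, 0}
xmin=-12, ymin=-5, xmax=103.66, ymax=0

Answer: -12 -5 103.66 0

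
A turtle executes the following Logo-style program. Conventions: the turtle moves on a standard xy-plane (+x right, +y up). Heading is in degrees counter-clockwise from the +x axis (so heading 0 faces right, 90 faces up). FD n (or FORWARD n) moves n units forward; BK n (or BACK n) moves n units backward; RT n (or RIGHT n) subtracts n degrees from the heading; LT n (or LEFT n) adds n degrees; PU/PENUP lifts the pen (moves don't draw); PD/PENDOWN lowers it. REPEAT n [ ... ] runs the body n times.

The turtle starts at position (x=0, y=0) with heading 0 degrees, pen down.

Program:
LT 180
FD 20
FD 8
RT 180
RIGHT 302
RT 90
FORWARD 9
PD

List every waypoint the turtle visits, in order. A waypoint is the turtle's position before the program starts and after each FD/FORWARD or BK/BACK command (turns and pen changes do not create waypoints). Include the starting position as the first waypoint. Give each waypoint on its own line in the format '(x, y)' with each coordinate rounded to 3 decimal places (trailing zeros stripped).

Executing turtle program step by step:
Start: pos=(0,0), heading=0, pen down
LT 180: heading 0 -> 180
FD 20: (0,0) -> (-20,0) [heading=180, draw]
FD 8: (-20,0) -> (-28,0) [heading=180, draw]
RT 180: heading 180 -> 0
RT 302: heading 0 -> 58
RT 90: heading 58 -> 328
FD 9: (-28,0) -> (-20.368,-4.769) [heading=328, draw]
PD: pen down
Final: pos=(-20.368,-4.769), heading=328, 3 segment(s) drawn
Waypoints (4 total):
(0, 0)
(-20, 0)
(-28, 0)
(-20.368, -4.769)

Answer: (0, 0)
(-20, 0)
(-28, 0)
(-20.368, -4.769)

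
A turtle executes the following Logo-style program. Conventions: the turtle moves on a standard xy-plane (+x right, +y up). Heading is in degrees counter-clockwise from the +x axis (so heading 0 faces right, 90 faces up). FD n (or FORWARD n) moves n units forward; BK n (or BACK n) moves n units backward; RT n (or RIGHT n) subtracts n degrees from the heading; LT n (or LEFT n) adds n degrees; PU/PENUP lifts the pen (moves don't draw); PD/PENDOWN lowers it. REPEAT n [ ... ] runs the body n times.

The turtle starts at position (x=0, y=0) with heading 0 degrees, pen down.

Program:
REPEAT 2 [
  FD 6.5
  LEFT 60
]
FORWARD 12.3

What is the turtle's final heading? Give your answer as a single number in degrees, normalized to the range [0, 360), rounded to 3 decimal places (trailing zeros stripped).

Answer: 120

Derivation:
Executing turtle program step by step:
Start: pos=(0,0), heading=0, pen down
REPEAT 2 [
  -- iteration 1/2 --
  FD 6.5: (0,0) -> (6.5,0) [heading=0, draw]
  LT 60: heading 0 -> 60
  -- iteration 2/2 --
  FD 6.5: (6.5,0) -> (9.75,5.629) [heading=60, draw]
  LT 60: heading 60 -> 120
]
FD 12.3: (9.75,5.629) -> (3.6,16.281) [heading=120, draw]
Final: pos=(3.6,16.281), heading=120, 3 segment(s) drawn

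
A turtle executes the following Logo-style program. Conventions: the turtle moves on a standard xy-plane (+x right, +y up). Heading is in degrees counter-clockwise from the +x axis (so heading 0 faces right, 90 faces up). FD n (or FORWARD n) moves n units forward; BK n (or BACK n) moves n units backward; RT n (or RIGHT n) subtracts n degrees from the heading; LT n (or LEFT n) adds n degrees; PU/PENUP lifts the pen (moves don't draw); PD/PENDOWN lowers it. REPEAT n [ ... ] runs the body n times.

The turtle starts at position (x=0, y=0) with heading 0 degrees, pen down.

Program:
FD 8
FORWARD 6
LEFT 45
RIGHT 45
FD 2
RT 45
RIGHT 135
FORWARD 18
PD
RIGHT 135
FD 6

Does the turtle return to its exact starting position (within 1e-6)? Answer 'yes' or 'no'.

Answer: no

Derivation:
Executing turtle program step by step:
Start: pos=(0,0), heading=0, pen down
FD 8: (0,0) -> (8,0) [heading=0, draw]
FD 6: (8,0) -> (14,0) [heading=0, draw]
LT 45: heading 0 -> 45
RT 45: heading 45 -> 0
FD 2: (14,0) -> (16,0) [heading=0, draw]
RT 45: heading 0 -> 315
RT 135: heading 315 -> 180
FD 18: (16,0) -> (-2,0) [heading=180, draw]
PD: pen down
RT 135: heading 180 -> 45
FD 6: (-2,0) -> (2.243,4.243) [heading=45, draw]
Final: pos=(2.243,4.243), heading=45, 5 segment(s) drawn

Start position: (0, 0)
Final position: (2.243, 4.243)
Distance = 4.799; >= 1e-6 -> NOT closed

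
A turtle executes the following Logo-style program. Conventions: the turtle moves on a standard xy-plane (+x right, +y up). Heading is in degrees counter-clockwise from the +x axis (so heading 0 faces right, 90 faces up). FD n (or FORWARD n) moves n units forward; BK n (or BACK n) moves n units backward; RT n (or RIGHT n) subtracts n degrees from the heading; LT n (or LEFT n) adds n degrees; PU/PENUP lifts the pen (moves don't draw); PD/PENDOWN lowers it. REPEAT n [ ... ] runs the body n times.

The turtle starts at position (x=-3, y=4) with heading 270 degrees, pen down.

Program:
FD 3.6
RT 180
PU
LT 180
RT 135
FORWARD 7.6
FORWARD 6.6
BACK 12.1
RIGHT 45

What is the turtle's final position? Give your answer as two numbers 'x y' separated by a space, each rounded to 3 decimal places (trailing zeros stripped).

Answer: -4.485 1.885

Derivation:
Executing turtle program step by step:
Start: pos=(-3,4), heading=270, pen down
FD 3.6: (-3,4) -> (-3,0.4) [heading=270, draw]
RT 180: heading 270 -> 90
PU: pen up
LT 180: heading 90 -> 270
RT 135: heading 270 -> 135
FD 7.6: (-3,0.4) -> (-8.374,5.774) [heading=135, move]
FD 6.6: (-8.374,5.774) -> (-13.041,10.441) [heading=135, move]
BK 12.1: (-13.041,10.441) -> (-4.485,1.885) [heading=135, move]
RT 45: heading 135 -> 90
Final: pos=(-4.485,1.885), heading=90, 1 segment(s) drawn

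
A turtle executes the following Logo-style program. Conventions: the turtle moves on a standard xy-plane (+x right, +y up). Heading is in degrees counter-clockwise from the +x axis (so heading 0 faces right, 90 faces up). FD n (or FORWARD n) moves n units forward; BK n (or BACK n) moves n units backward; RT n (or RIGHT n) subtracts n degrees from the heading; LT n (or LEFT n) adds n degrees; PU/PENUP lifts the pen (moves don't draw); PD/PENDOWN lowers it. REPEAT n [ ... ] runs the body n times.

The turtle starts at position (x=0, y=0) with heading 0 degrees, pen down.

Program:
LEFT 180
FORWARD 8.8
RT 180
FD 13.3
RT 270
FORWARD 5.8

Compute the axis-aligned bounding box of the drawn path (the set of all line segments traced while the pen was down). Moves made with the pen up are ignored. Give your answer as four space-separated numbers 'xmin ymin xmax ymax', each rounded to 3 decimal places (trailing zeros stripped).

Answer: -8.8 0 4.5 5.8

Derivation:
Executing turtle program step by step:
Start: pos=(0,0), heading=0, pen down
LT 180: heading 0 -> 180
FD 8.8: (0,0) -> (-8.8,0) [heading=180, draw]
RT 180: heading 180 -> 0
FD 13.3: (-8.8,0) -> (4.5,0) [heading=0, draw]
RT 270: heading 0 -> 90
FD 5.8: (4.5,0) -> (4.5,5.8) [heading=90, draw]
Final: pos=(4.5,5.8), heading=90, 3 segment(s) drawn

Segment endpoints: x in {-8.8, 0, 4.5, 4.5}, y in {0, 0, 5.8}
xmin=-8.8, ymin=0, xmax=4.5, ymax=5.8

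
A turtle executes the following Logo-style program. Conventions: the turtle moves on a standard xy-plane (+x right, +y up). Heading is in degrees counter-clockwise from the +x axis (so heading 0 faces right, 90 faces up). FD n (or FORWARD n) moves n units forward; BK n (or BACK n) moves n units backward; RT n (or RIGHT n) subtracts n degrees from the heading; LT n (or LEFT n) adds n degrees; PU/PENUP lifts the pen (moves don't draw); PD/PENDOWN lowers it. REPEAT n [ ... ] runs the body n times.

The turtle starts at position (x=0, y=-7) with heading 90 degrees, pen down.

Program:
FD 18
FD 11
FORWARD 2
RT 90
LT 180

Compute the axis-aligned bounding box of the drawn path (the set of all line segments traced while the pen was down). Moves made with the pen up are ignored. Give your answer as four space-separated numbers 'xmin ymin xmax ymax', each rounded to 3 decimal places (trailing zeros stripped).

Answer: 0 -7 0 24

Derivation:
Executing turtle program step by step:
Start: pos=(0,-7), heading=90, pen down
FD 18: (0,-7) -> (0,11) [heading=90, draw]
FD 11: (0,11) -> (0,22) [heading=90, draw]
FD 2: (0,22) -> (0,24) [heading=90, draw]
RT 90: heading 90 -> 0
LT 180: heading 0 -> 180
Final: pos=(0,24), heading=180, 3 segment(s) drawn

Segment endpoints: x in {0, 0, 0, 0}, y in {-7, 11, 22, 24}
xmin=0, ymin=-7, xmax=0, ymax=24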